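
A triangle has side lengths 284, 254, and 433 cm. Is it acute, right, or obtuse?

obtuse

Compare the square of the longest side to the sum of squares of the other two: 254² + 284² = 145172 < 187489 = 433².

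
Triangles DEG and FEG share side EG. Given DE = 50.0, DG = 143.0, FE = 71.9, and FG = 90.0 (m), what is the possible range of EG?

From triangle DEG: |50.0 − 143.0| < EG < 50.0 + 143.0, i.e. 93.0 < EG < 193.0.
From triangle FEG: 18.1 < EG < 161.9.
Both must hold, so EG lies in the intersection.

93.0 < EG < 161.9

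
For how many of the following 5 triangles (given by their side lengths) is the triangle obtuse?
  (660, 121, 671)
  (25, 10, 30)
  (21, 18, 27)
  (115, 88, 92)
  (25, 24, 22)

1

(660,121,671): 121²+660² = 450241 = 671² → right
(25,10,30): 10²+25² = 725 < 900 = 30² → obtuse
(21,18,27): 18²+21² = 765 > 729 = 27² → acute
(115,88,92): 88²+92² = 16208 > 13225 = 115² → acute
(25,24,22): 22²+24² = 1060 > 625 = 25² → acute
1 of the 5 is obtuse.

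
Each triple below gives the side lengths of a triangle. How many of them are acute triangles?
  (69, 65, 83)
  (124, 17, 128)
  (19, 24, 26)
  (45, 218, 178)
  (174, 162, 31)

2

(69,65,83): 65²+69² = 8986 > 6889 = 83² → acute
(124,17,128): 17²+124² = 15665 < 16384 = 128² → obtuse
(19,24,26): 19²+24² = 937 > 676 = 26² → acute
(45,218,178): 45²+178² = 33709 < 47524 = 218² → obtuse
(174,162,31): 31²+162² = 27205 < 30276 = 174² → obtuse
2 of the 5 are acute.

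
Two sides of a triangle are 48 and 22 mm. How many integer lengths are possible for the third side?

The third side lies in the open interval (26, 70).
Integers from 27 to 69 inclusive: 69 − 27 + 1 = 43.

43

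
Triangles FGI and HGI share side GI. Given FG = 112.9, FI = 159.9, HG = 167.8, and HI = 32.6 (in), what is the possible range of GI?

From triangle FGI: |112.9 − 159.9| < GI < 112.9 + 159.9, i.e. 47.0 < GI < 272.8.
From triangle HGI: 135.2 < GI < 200.4.
Both must hold, so GI lies in the intersection.

135.2 < GI < 200.4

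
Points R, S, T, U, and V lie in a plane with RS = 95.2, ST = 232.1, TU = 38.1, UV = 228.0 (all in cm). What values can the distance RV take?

The maximum is all hops collinear in one direction: 95.2 + 232.1 + 38.1 + 228.0 = 593.4.
The longest hop is 232.1; the others sum to 361.3. Since 232.1 ≤ 361.3, the path can fold back on itself completely, so the minimum distance is 0.

0 ≤ RV ≤ 593.4 cm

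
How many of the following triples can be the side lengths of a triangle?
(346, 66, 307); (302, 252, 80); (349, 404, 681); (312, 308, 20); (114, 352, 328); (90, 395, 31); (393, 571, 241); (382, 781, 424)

7

(66,307,346): 66+307 > 346 → valid
(80,252,302): 80+252 > 302 → valid
(349,404,681): 349+404 > 681 → valid
(20,308,312): 20+308 > 312 → valid
(114,328,352): 114+328 > 352 → valid
(31,90,395): 31+90 ≤ 395 → not valid
(241,393,571): 241+393 > 571 → valid
(382,424,781): 382+424 > 781 → valid
7 of the 8 triples form a triangle.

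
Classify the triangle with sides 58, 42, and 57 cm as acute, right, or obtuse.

Compare the square of the longest side to the sum of squares of the other two: 42² + 57² = 5013 > 3364 = 58².

acute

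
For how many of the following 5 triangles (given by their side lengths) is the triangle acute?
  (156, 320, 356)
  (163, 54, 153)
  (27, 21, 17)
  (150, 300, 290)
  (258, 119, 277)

(156,320,356): 156²+320² = 126736 = 356² → right
(163,54,153): 54²+153² = 26325 < 26569 = 163² → obtuse
(27,21,17): 17²+21² = 730 > 729 = 27² → acute
(150,300,290): 150²+290² = 106600 > 90000 = 300² → acute
(258,119,277): 119²+258² = 80725 > 76729 = 277² → acute
3 of the 5 are acute.

3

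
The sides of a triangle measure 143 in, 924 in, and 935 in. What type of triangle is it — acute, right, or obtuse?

Compare the square of the longest side to the sum of squares of the other two: 143² + 924² = 874225 = 935².

right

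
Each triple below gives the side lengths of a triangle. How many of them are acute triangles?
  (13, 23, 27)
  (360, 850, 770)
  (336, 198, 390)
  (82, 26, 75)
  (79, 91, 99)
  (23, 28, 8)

(13,23,27): 13²+23² = 698 < 729 = 27² → obtuse
(360,850,770): 360²+770² = 722500 = 850² → right
(336,198,390): 198²+336² = 152100 = 390² → right
(82,26,75): 26²+75² = 6301 < 6724 = 82² → obtuse
(79,91,99): 79²+91² = 14522 > 9801 = 99² → acute
(23,28,8): 8²+23² = 593 < 784 = 28² → obtuse
1 of the 6 is acute.

1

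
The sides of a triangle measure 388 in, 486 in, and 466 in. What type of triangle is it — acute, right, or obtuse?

Compare the square of the longest side to the sum of squares of the other two: 388² + 466² = 367700 > 236196 = 486².

acute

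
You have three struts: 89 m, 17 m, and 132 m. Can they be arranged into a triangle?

No

The longest side is 132, but the other two sum to only 106.
106 < 132, so the triangle inequality fails.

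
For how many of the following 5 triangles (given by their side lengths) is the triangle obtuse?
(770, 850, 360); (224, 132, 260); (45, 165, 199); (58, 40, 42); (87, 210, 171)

2

(770,850,360): 360²+770² = 722500 = 850² → right
(224,132,260): 132²+224² = 67600 = 260² → right
(45,165,199): 45²+165² = 29250 < 39601 = 199² → obtuse
(58,40,42): 40²+42² = 3364 = 58² → right
(87,210,171): 87²+171² = 36810 < 44100 = 210² → obtuse
2 of the 5 are obtuse.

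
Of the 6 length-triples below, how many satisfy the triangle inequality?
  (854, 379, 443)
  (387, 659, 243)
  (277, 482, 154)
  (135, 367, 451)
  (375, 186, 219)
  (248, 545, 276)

(379,443,854): 379+443 ≤ 854 → not valid
(243,387,659): 243+387 ≤ 659 → not valid
(154,277,482): 154+277 ≤ 482 → not valid
(135,367,451): 135+367 > 451 → valid
(186,219,375): 186+219 > 375 → valid
(248,276,545): 248+276 ≤ 545 → not valid
2 of the 6 triples form a triangle.

2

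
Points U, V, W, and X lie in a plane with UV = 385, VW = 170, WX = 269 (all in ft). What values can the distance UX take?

0 ≤ UX ≤ 824 ft

The maximum is all hops collinear in one direction: 385 + 170 + 269 = 824.
The longest hop is 385; the others sum to 439. Since 385 ≤ 439, the path can fold back on itself completely, so the minimum distance is 0.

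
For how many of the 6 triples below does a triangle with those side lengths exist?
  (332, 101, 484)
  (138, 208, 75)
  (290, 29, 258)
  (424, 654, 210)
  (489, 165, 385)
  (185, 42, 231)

(101,332,484): 101+332 ≤ 484 → not valid
(75,138,208): 75+138 > 208 → valid
(29,258,290): 29+258 ≤ 290 → not valid
(210,424,654): 210+424 ≤ 654 → not valid
(165,385,489): 165+385 > 489 → valid
(42,185,231): 42+185 ≤ 231 → not valid
2 of the 6 triples form a triangle.

2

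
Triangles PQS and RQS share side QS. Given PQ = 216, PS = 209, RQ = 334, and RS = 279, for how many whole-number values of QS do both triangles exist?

From triangle PQS: 7 < QS < 425.
From triangle RQS: 55 < QS < 613.
Intersection: 55 < QS < 425, so integers 56 through 424: 369 values.

369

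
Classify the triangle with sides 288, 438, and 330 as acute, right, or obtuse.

right

Compare the square of the longest side to the sum of squares of the other two: 288² + 330² = 191844 = 438².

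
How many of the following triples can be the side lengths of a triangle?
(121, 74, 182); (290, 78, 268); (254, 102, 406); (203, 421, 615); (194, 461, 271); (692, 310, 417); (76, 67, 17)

6

(74,121,182): 74+121 > 182 → valid
(78,268,290): 78+268 > 290 → valid
(102,254,406): 102+254 ≤ 406 → not valid
(203,421,615): 203+421 > 615 → valid
(194,271,461): 194+271 > 461 → valid
(310,417,692): 310+417 > 692 → valid
(17,67,76): 17+67 > 76 → valid
6 of the 7 triples form a triangle.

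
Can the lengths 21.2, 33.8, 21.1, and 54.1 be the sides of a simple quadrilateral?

A quadrilateral exists iff every side is shorter than the sum of the others — equivalently, the longest side is less than the sum of the rest.
Longest side 54.1 < 76.1 (sum of the remaining 3), so yes.

Yes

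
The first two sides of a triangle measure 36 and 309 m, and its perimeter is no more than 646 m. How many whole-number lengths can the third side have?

Triangle inequality: 273 < x < 345. Perimeter ≤ 646 gives x ≤ 646 − 36 − 309 = 301.
So 273 < x ≤ 301; integers 274 through 301: 28 values.

28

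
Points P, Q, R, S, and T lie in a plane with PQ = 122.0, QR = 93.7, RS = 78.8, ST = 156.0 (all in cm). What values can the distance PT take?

0 ≤ PT ≤ 450.5 cm

The maximum is all hops collinear in one direction: 122.0 + 93.7 + 78.8 + 156.0 = 450.5.
The longest hop is 156.0; the others sum to 294.5. Since 156.0 ≤ 294.5, the path can fold back on itself completely, so the minimum distance is 0.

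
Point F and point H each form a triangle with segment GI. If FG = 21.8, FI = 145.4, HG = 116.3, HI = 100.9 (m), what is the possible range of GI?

123.6 < GI < 167.2

From triangle FGI: |21.8 − 145.4| < GI < 21.8 + 145.4, i.e. 123.6 < GI < 167.2.
From triangle HGI: 15.4 < GI < 217.2.
Both must hold, so GI lies in the intersection.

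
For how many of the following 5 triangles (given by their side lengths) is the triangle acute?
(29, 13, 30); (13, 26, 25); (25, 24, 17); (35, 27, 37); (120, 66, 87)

(29,13,30): 13²+29² = 1010 > 900 = 30² → acute
(13,26,25): 13²+25² = 794 > 676 = 26² → acute
(25,24,17): 17²+24² = 865 > 625 = 25² → acute
(35,27,37): 27²+35² = 1954 > 1369 = 37² → acute
(120,66,87): 66²+87² = 11925 < 14400 = 120² → obtuse
4 of the 5 are acute.

4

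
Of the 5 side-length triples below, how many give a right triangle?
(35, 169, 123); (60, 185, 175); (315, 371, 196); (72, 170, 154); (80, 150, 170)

(35,169,123): 35+123 ≤ 169, not a triangle
(60,185,175): 60²+175² = 34225 = 185² → right
(315,371,196): 196²+315² = 137641 = 371² → right
(72,170,154): 72²+154² = 28900 = 170² → right
(80,150,170): 80²+150² = 28900 = 170² → right
4 of the 5 are right.

4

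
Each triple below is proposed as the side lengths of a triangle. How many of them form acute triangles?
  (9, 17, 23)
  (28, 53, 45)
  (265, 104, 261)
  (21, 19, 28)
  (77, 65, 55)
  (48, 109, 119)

4

(9,17,23): 9²+17² = 370 < 529 = 23² → obtuse
(28,53,45): 28²+45² = 2809 = 53² → right
(265,104,261): 104²+261² = 78937 > 70225 = 265² → acute
(21,19,28): 19²+21² = 802 > 784 = 28² → acute
(77,65,55): 55²+65² = 7250 > 5929 = 77² → acute
(48,109,119): 48²+109² = 14185 > 14161 = 119² → acute
4 of the 6 are acute.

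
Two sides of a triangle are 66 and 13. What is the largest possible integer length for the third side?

78

The third side must be strictly less than 66 + 13 = 79.
The largest integer below 79 is 78.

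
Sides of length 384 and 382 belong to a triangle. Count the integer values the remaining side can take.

The third side lies in the open interval (2, 766).
Integers from 3 to 765 inclusive: 765 − 3 + 1 = 763.

763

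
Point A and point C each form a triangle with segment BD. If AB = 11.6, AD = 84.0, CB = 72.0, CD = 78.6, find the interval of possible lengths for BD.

72.4 < BD < 95.6

From triangle ABD: |11.6 − 84.0| < BD < 11.6 + 84.0, i.e. 72.4 < BD < 95.6.
From triangle CBD: 6.6 < BD < 150.6.
Both must hold, so BD lies in the intersection.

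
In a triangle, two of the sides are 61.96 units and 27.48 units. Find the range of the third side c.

34.48 < c < 89.44

By the triangle inequality, c must be less than 61.96 + 27.48 = 89.44 and greater than |61.96 − 27.48| = 34.48.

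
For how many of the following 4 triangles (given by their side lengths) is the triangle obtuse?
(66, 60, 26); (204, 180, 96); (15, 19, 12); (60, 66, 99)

(66,60,26): 26²+60² = 4276 < 4356 = 66² → obtuse
(204,180,96): 96²+180² = 41616 = 204² → right
(15,19,12): 12²+15² = 369 > 361 = 19² → acute
(60,66,99): 60²+66² = 7956 < 9801 = 99² → obtuse
2 of the 4 are obtuse.

2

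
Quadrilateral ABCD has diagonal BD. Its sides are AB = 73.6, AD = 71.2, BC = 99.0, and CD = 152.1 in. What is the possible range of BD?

From triangle ABD: |73.6 − 71.2| < BD < 73.6 + 71.2, i.e. 2.4 < BD < 144.8.
From triangle CBD: 53.1 < BD < 251.1.
Both must hold, so BD lies in the intersection.

53.1 < BD < 144.8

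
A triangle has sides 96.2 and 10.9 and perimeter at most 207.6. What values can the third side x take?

Triangle inequality alone gives 85.3 < x < 107.1.
The perimeter condition gives x ≤ 207.6 − 96.2 − 10.9 = 100.5.
Intersecting the two: 85.3 < x ≤ 100.5.

85.3 < x ≤ 100.5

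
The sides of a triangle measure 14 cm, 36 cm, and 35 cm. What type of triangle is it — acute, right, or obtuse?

Compare the square of the longest side to the sum of squares of the other two: 14² + 35² = 1421 > 1296 = 36².

acute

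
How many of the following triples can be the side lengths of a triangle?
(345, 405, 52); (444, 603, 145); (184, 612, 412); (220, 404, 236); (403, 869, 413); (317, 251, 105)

(52,345,405): 52+345 ≤ 405 → not valid
(145,444,603): 145+444 ≤ 603 → not valid
(184,412,612): 184+412 ≤ 612 → not valid
(220,236,404): 220+236 > 404 → valid
(403,413,869): 403+413 ≤ 869 → not valid
(105,251,317): 105+251 > 317 → valid
2 of the 6 triples form a triangle.

2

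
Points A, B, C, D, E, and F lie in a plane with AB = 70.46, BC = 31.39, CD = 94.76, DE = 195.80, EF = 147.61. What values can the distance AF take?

The maximum is all hops collinear in one direction: 70.46 + 31.39 + 94.76 + 195.80 + 147.61 = 540.02.
The longest hop is 195.80; the others sum to 344.22. Since 195.80 ≤ 344.22, the path can fold back on itself completely, so the minimum distance is 0.

0 ≤ AF ≤ 540.02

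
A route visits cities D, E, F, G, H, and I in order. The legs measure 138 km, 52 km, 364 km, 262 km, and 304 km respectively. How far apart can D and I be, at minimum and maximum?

0 ≤ DI ≤ 1120 km

The maximum is all hops collinear in one direction: 138 + 52 + 364 + 262 + 304 = 1120.
The longest hop is 364; the others sum to 756. Since 364 ≤ 756, the path can fold back on itself completely, so the minimum distance is 0.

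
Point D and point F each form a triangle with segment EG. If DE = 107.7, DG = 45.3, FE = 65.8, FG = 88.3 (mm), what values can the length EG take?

62.4 < EG < 153.0

From triangle DEG: |107.7 − 45.3| < EG < 107.7 + 45.3, i.e. 62.4 < EG < 153.0.
From triangle FEG: 22.5 < EG < 154.1.
Both must hold, so EG lies in the intersection.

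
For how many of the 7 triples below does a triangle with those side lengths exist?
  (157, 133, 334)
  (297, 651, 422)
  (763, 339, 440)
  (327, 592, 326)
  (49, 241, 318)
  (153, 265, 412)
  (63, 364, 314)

5

(133,157,334): 133+157 ≤ 334 → not valid
(297,422,651): 297+422 > 651 → valid
(339,440,763): 339+440 > 763 → valid
(326,327,592): 326+327 > 592 → valid
(49,241,318): 49+241 ≤ 318 → not valid
(153,265,412): 153+265 > 412 → valid
(63,314,364): 63+314 > 364 → valid
5 of the 7 triples form a triangle.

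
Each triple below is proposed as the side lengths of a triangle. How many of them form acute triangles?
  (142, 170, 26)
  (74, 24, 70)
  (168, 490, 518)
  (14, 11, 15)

(142,170,26): 26+142 ≤ 170, not a triangle
(74,24,70): 24²+70² = 5476 = 74² → right
(168,490,518): 168²+490² = 268324 = 518² → right
(14,11,15): 11²+14² = 317 > 225 = 15² → acute
1 of the 4 is acute.

1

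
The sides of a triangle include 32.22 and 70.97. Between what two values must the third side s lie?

By the triangle inequality, s must be less than 32.22 + 70.97 = 103.19 and greater than |32.22 − 70.97| = 38.75.

38.75 < s < 103.19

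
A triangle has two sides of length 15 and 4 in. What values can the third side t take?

By the triangle inequality, t must be less than 15 + 4 = 19 and greater than |15 − 4| = 11.

11 < t < 19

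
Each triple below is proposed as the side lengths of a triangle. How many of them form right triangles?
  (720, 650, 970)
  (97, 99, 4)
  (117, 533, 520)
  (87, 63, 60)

(720,650,970): 650²+720² = 940900 = 970² → right
(97,99,4): 4²+97² = 9425 < 9801 = 99² → obtuse
(117,533,520): 117²+520² = 284089 = 533² → right
(87,63,60): 60²+63² = 7569 = 87² → right
3 of the 4 are right.

3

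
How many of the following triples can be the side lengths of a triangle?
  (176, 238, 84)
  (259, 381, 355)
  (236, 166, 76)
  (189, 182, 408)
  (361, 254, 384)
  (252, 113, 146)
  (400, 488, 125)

(84,176,238): 84+176 > 238 → valid
(259,355,381): 259+355 > 381 → valid
(76,166,236): 76+166 > 236 → valid
(182,189,408): 182+189 ≤ 408 → not valid
(254,361,384): 254+361 > 384 → valid
(113,146,252): 113+146 > 252 → valid
(125,400,488): 125+400 > 488 → valid
6 of the 7 triples form a triangle.

6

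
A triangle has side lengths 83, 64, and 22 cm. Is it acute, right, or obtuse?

obtuse

Compare the square of the longest side to the sum of squares of the other two: 22² + 64² = 4580 < 6889 = 83².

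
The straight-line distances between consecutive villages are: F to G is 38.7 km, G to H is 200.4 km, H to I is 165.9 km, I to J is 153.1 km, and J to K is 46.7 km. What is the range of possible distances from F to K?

The maximum is all hops collinear in one direction: 38.7 + 200.4 + 165.9 + 153.1 + 46.7 = 604.8.
The longest hop is 200.4; the others sum to 404.4. Since 200.4 ≤ 404.4, the path can fold back on itself completely, so the minimum distance is 0.

0 ≤ FK ≤ 604.8 km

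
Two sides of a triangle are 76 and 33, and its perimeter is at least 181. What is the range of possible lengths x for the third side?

72 ≤ x < 109

Triangle inequality alone gives 43 < x < 109.
The perimeter condition gives x ≥ 181 − 76 − 33 = 72.
Intersecting the two: 72 ≤ x < 109.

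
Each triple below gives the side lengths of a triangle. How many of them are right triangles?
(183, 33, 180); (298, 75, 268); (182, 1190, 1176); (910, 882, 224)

(183,33,180): 33²+180² = 33489 = 183² → right
(298,75,268): 75²+268² = 77449 < 88804 = 298² → obtuse
(182,1190,1176): 182²+1176² = 1416100 = 1190² → right
(910,882,224): 224²+882² = 828100 = 910² → right
3 of the 4 are right.

3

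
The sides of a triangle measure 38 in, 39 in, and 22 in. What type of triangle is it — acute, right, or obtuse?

Compare the square of the longest side to the sum of squares of the other two: 22² + 38² = 1928 > 1521 = 39².

acute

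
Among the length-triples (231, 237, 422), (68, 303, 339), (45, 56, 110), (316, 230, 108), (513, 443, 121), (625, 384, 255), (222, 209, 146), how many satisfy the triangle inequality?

6

(231,237,422): 231+237 > 422 → valid
(68,303,339): 68+303 > 339 → valid
(45,56,110): 45+56 ≤ 110 → not valid
(108,230,316): 108+230 > 316 → valid
(121,443,513): 121+443 > 513 → valid
(255,384,625): 255+384 > 625 → valid
(146,209,222): 146+209 > 222 → valid
6 of the 7 triples form a triangle.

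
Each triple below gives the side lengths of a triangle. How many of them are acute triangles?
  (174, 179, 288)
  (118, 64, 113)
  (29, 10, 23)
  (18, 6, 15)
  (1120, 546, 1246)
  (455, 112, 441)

(174,179,288): 174²+179² = 62317 < 82944 = 288² → obtuse
(118,64,113): 64²+113² = 16865 > 13924 = 118² → acute
(29,10,23): 10²+23² = 629 < 841 = 29² → obtuse
(18,6,15): 6²+15² = 261 < 324 = 18² → obtuse
(1120,546,1246): 546²+1120² = 1552516 = 1246² → right
(455,112,441): 112²+441² = 207025 = 455² → right
1 of the 6 is acute.

1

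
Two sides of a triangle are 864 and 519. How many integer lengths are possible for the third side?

1037

The third side lies in the open interval (345, 1383).
Integers from 346 to 1382 inclusive: 1382 − 346 + 1 = 1037.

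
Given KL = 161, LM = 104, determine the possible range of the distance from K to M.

57 ≤ KM ≤ 265

By the triangle inequality, |161 − 104| ≤ KM ≤ 161 + 104.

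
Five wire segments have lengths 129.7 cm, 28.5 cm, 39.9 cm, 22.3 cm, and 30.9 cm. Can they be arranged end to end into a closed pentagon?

No

For a pentagon, each side must be shorter than the sum of the others.
Here the longest side is 129.7, but the remaining 4 sides sum to only 121.6.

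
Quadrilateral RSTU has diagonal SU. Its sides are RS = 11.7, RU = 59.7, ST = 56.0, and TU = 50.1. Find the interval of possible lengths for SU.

From triangle RSU: |11.7 − 59.7| < SU < 11.7 + 59.7, i.e. 48.0 < SU < 71.4.
From triangle TSU: 5.9 < SU < 106.1.
Both must hold, so SU lies in the intersection.

48.0 < SU < 71.4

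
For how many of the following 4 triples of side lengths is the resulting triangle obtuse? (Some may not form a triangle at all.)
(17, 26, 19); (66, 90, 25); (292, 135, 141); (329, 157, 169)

2

(17,26,19): 17²+19² = 650 < 676 = 26² → obtuse
(66,90,25): 25²+66² = 4981 < 8100 = 90² → obtuse
(292,135,141): 135+141 ≤ 292, not a triangle
(329,157,169): 157+169 ≤ 329, not a triangle
2 of the 4 are obtuse.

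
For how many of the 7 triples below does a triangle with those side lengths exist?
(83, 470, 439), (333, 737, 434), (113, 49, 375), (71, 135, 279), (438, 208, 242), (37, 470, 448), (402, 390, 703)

5

(83,439,470): 83+439 > 470 → valid
(333,434,737): 333+434 > 737 → valid
(49,113,375): 49+113 ≤ 375 → not valid
(71,135,279): 71+135 ≤ 279 → not valid
(208,242,438): 208+242 > 438 → valid
(37,448,470): 37+448 > 470 → valid
(390,402,703): 390+402 > 703 → valid
5 of the 7 triples form a triangle.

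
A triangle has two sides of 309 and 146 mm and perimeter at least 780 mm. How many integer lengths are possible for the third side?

130

Triangle inequality: 163 < x < 455. Perimeter ≥ 780 gives x ≥ 780 − 309 − 146 = 325.
So 325 ≤ x < 455; integers 325 through 454: 130 values.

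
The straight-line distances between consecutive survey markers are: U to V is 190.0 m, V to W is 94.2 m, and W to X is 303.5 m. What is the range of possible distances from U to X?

The maximum is all hops collinear in one direction: 190.0 + 94.2 + 303.5 = 587.7.
The longest hop is 303.5; the others sum to 284.2. Folding the others back against it leaves at least 303.5 − 284.2 = 19.3.

19.3 ≤ UX ≤ 587.7 m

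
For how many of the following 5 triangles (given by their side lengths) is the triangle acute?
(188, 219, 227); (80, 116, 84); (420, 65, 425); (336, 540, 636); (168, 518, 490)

1

(188,219,227): 188²+219² = 83305 > 51529 = 227² → acute
(80,116,84): 80²+84² = 13456 = 116² → right
(420,65,425): 65²+420² = 180625 = 425² → right
(336,540,636): 336²+540² = 404496 = 636² → right
(168,518,490): 168²+490² = 268324 = 518² → right
1 of the 5 is acute.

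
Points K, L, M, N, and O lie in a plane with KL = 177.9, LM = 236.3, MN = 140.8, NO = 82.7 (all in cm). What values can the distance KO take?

0 ≤ KO ≤ 637.7 cm

The maximum is all hops collinear in one direction: 177.9 + 236.3 + 140.8 + 82.7 = 637.7.
The longest hop is 236.3; the others sum to 401.4. Since 236.3 ≤ 401.4, the path can fold back on itself completely, so the minimum distance is 0.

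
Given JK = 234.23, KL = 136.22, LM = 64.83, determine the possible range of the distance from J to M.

33.18 ≤ JM ≤ 435.28

The maximum is all hops collinear in one direction: 234.23 + 136.22 + 64.83 = 435.28.
The longest hop is 234.23; the others sum to 201.05. Folding the others back against it leaves at least 234.23 − 201.05 = 33.18.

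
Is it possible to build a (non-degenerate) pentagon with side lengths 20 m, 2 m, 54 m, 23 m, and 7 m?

No

For a pentagon, each side must be shorter than the sum of the others.
Here the longest side is 54, but the remaining 4 sides sum to only 52.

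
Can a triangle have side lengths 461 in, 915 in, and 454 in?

The two shorter sides sum to 915, exactly equal to the longest side 915.
That gives only a degenerate (flat) triangle — the inequality must be strict.

No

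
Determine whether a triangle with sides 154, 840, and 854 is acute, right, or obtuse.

right

Compare the square of the longest side to the sum of squares of the other two: 154² + 840² = 729316 = 854².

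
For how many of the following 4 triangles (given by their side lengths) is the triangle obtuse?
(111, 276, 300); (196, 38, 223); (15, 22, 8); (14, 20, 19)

(111,276,300): 111²+276² = 88497 < 90000 = 300² → obtuse
(196,38,223): 38²+196² = 39860 < 49729 = 223² → obtuse
(15,22,8): 8²+15² = 289 < 484 = 22² → obtuse
(14,20,19): 14²+19² = 557 > 400 = 20² → acute
3 of the 4 are obtuse.

3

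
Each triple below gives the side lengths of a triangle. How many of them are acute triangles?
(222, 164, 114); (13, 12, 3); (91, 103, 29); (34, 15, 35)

1

(222,164,114): 114²+164² = 39892 < 49284 = 222² → obtuse
(13,12,3): 3²+12² = 153 < 169 = 13² → obtuse
(91,103,29): 29²+91² = 9122 < 10609 = 103² → obtuse
(34,15,35): 15²+34² = 1381 > 1225 = 35² → acute
1 of the 4 is acute.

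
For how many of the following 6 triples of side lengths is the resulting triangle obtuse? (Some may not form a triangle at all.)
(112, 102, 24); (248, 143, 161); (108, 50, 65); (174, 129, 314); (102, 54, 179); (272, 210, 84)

(112,102,24): 24²+102² = 10980 < 12544 = 112² → obtuse
(248,143,161): 143²+161² = 46370 < 61504 = 248² → obtuse
(108,50,65): 50²+65² = 6725 < 11664 = 108² → obtuse
(174,129,314): 129+174 ≤ 314, not a triangle
(102,54,179): 54+102 ≤ 179, not a triangle
(272,210,84): 84²+210² = 51156 < 73984 = 272² → obtuse
4 of the 6 are obtuse.

4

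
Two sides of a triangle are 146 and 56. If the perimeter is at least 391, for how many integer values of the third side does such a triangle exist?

13

Triangle inequality: 90 < x < 202. Perimeter ≥ 391 gives x ≥ 391 − 146 − 56 = 189.
So 189 ≤ x < 202; integers 189 through 201: 13 values.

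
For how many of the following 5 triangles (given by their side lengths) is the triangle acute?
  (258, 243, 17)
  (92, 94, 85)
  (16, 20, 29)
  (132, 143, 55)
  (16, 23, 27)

(258,243,17): 17²+243² = 59338 < 66564 = 258² → obtuse
(92,94,85): 85²+92² = 15689 > 8836 = 94² → acute
(16,20,29): 16²+20² = 656 < 841 = 29² → obtuse
(132,143,55): 55²+132² = 20449 = 143² → right
(16,23,27): 16²+23² = 785 > 729 = 27² → acute
2 of the 5 are acute.

2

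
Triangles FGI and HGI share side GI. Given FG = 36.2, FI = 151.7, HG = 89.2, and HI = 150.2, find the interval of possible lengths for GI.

From triangle FGI: |36.2 − 151.7| < GI < 36.2 + 151.7, i.e. 115.5 < GI < 187.9.
From triangle HGI: 61.0 < GI < 239.4.
Both must hold, so GI lies in the intersection.

115.5 < GI < 187.9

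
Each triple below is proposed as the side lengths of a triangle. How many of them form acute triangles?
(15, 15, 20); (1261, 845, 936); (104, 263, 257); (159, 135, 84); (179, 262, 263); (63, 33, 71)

(15,15,20): 15²+15² = 450 > 400 = 20² → acute
(1261,845,936): 845²+936² = 1590121 = 1261² → right
(104,263,257): 104²+257² = 76865 > 69169 = 263² → acute
(159,135,84): 84²+135² = 25281 = 159² → right
(179,262,263): 179²+262² = 100685 > 69169 = 263² → acute
(63,33,71): 33²+63² = 5058 > 5041 = 71² → acute
4 of the 6 are acute.

4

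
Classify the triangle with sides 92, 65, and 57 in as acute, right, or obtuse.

obtuse

Compare the square of the longest side to the sum of squares of the other two: 57² + 65² = 7474 < 8464 = 92².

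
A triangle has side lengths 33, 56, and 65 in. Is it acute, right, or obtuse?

right

Compare the square of the longest side to the sum of squares of the other two: 33² + 56² = 4225 = 65².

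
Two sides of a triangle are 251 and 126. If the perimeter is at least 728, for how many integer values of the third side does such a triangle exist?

Triangle inequality: 125 < x < 377. Perimeter ≥ 728 gives x ≥ 728 − 251 − 126 = 351.
So 351 ≤ x < 377; integers 351 through 376: 26 values.

26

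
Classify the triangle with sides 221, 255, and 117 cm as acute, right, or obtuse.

obtuse

Compare the square of the longest side to the sum of squares of the other two: 117² + 221² = 62530 < 65025 = 255².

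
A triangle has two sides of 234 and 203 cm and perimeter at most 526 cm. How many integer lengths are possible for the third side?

58

Triangle inequality: 31 < x < 437. Perimeter ≤ 526 gives x ≤ 526 − 234 − 203 = 89.
So 31 < x ≤ 89; integers 32 through 89: 58 values.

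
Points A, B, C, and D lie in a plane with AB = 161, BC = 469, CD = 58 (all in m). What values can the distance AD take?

250 ≤ AD ≤ 688 m

The maximum is all hops collinear in one direction: 161 + 469 + 58 = 688.
The longest hop is 469; the others sum to 219. Folding the others back against it leaves at least 469 − 219 = 250.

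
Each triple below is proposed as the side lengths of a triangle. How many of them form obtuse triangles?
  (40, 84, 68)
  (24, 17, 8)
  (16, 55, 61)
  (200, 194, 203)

(40,84,68): 40²+68² = 6224 < 7056 = 84² → obtuse
(24,17,8): 8²+17² = 353 < 576 = 24² → obtuse
(16,55,61): 16²+55² = 3281 < 3721 = 61² → obtuse
(200,194,203): 194²+200² = 77636 > 41209 = 203² → acute
3 of the 4 are obtuse.

3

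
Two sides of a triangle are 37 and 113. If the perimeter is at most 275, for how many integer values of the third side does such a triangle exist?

49

Triangle inequality: 76 < x < 150. Perimeter ≤ 275 gives x ≤ 275 − 37 − 113 = 125.
So 76 < x ≤ 125; integers 77 through 125: 49 values.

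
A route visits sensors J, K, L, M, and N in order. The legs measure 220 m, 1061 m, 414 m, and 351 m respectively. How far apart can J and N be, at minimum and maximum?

76 ≤ JN ≤ 2046 m

The maximum is all hops collinear in one direction: 220 + 1061 + 414 + 351 = 2046.
The longest hop is 1061; the others sum to 985. Folding the others back against it leaves at least 1061 − 985 = 76.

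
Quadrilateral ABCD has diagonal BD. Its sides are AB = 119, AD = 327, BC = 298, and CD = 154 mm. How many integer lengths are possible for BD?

From triangle ABD: 208 < BD < 446.
From triangle CBD: 144 < BD < 452.
Intersection: 208 < BD < 446, so integers 209 through 445: 237 values.

237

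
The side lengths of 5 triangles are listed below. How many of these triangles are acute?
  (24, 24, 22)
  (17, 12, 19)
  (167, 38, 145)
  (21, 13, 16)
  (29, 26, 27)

3

(24,24,22): 22²+24² = 1060 > 576 = 24² → acute
(17,12,19): 12²+17² = 433 > 361 = 19² → acute
(167,38,145): 38²+145² = 22469 < 27889 = 167² → obtuse
(21,13,16): 13²+16² = 425 < 441 = 21² → obtuse
(29,26,27): 26²+27² = 1405 > 841 = 29² → acute
3 of the 5 are acute.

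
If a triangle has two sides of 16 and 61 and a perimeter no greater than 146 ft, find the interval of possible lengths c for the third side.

Triangle inequality alone gives 45 < c < 77.
The perimeter condition gives c ≤ 146 − 16 − 61 = 69.
Intersecting the two: 45 < c ≤ 69.

45 < c ≤ 69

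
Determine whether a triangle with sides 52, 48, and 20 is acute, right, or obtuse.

Compare the square of the longest side to the sum of squares of the other two: 20² + 48² = 2704 = 52².

right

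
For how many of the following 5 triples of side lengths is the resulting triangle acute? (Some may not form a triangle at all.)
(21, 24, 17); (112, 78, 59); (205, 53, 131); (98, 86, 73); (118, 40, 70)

2

(21,24,17): 17²+21² = 730 > 576 = 24² → acute
(112,78,59): 59²+78² = 9565 < 12544 = 112² → obtuse
(205,53,131): 53+131 ≤ 205, not a triangle
(98,86,73): 73²+86² = 12725 > 9604 = 98² → acute
(118,40,70): 40+70 ≤ 118, not a triangle
2 of the 5 are acute.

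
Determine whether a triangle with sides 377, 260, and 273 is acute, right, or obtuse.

right

Compare the square of the longest side to the sum of squares of the other two: 260² + 273² = 142129 = 377².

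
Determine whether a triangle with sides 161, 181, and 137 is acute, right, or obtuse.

Compare the square of the longest side to the sum of squares of the other two: 137² + 161² = 44690 > 32761 = 181².

acute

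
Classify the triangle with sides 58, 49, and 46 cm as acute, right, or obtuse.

Compare the square of the longest side to the sum of squares of the other two: 46² + 49² = 4517 > 3364 = 58².

acute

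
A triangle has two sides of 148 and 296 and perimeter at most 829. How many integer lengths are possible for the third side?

Triangle inequality: 148 < x < 444. Perimeter ≤ 829 gives x ≤ 829 − 148 − 296 = 385.
So 148 < x ≤ 385; integers 149 through 385: 237 values.

237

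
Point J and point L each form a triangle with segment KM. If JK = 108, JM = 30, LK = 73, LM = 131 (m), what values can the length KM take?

From triangle JKM: |108 − 30| < KM < 108 + 30, i.e. 78 < KM < 138.
From triangle LKM: 58 < KM < 204.
Both must hold, so KM lies in the intersection.

78 < KM < 138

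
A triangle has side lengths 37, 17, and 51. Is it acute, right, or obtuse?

Compare the square of the longest side to the sum of squares of the other two: 17² + 37² = 1658 < 2601 = 51².

obtuse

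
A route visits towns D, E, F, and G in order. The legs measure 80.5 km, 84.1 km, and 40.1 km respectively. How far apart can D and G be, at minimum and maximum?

0 ≤ DG ≤ 204.7 km

The maximum is all hops collinear in one direction: 80.5 + 84.1 + 40.1 = 204.7.
The longest hop is 84.1; the others sum to 120.6. Since 84.1 ≤ 120.6, the path can fold back on itself completely, so the minimum distance is 0.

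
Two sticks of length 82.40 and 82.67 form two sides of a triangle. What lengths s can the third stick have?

0.27 < s < 165.07

By the triangle inequality, s must be less than 82.40 + 82.67 = 165.07 and greater than |82.40 − 82.67| = 0.27.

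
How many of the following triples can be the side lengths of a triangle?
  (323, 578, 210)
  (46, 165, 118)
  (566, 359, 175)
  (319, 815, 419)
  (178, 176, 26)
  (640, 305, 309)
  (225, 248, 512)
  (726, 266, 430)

1

(210,323,578): 210+323 ≤ 578 → not valid
(46,118,165): 46+118 ≤ 165 → not valid
(175,359,566): 175+359 ≤ 566 → not valid
(319,419,815): 319+419 ≤ 815 → not valid
(26,176,178): 26+176 > 178 → valid
(305,309,640): 305+309 ≤ 640 → not valid
(225,248,512): 225+248 ≤ 512 → not valid
(266,430,726): 266+430 ≤ 726 → not valid
1 of the 8 triples forms a triangle.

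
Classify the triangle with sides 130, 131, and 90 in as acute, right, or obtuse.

Compare the square of the longest side to the sum of squares of the other two: 90² + 130² = 25000 > 17161 = 131².

acute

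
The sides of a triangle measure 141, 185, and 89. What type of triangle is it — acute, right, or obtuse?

obtuse

Compare the square of the longest side to the sum of squares of the other two: 89² + 141² = 27802 < 34225 = 185².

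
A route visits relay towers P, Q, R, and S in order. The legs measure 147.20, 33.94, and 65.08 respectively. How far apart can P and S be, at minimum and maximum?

The maximum is all hops collinear in one direction: 147.20 + 33.94 + 65.08 = 246.22.
The longest hop is 147.20; the others sum to 99.02. Folding the others back against it leaves at least 147.20 − 99.02 = 48.18.

48.18 ≤ PS ≤ 246.22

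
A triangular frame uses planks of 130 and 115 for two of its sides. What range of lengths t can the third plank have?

By the triangle inequality, t must be less than 130 + 115 = 245 and greater than |130 − 115| = 15.

15 < t < 245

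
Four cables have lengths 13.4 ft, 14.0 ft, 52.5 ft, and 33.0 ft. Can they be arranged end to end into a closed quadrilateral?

A quadrilateral exists iff every side is shorter than the sum of the others — equivalently, the longest side is less than the sum of the rest.
Longest side 52.5 < 60.4 (sum of the remaining 3), so yes.

Yes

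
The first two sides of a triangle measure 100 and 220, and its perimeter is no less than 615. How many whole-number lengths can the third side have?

Triangle inequality: 120 < x < 320. Perimeter ≥ 615 gives x ≥ 615 − 100 − 220 = 295.
So 295 ≤ x < 320; integers 295 through 319: 25 values.

25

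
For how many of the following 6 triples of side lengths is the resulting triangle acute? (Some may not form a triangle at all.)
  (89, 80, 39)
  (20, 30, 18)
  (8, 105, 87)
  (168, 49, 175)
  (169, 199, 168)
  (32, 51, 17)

(89,80,39): 39²+80² = 7921 = 89² → right
(20,30,18): 18²+20² = 724 < 900 = 30² → obtuse
(8,105,87): 8+87 ≤ 105, not a triangle
(168,49,175): 49²+168² = 30625 = 175² → right
(169,199,168): 168²+169² = 56785 > 39601 = 199² → acute
(32,51,17): 17+32 ≤ 51, not a triangle
1 of the 6 is acute.

1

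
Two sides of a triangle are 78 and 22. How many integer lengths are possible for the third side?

The third side lies in the open interval (56, 100).
Integers from 57 to 99 inclusive: 99 − 57 + 1 = 43.

43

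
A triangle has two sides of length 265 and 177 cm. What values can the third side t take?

88 < t < 442

By the triangle inequality, t must be less than 265 + 177 = 442 and greater than |265 − 177| = 88.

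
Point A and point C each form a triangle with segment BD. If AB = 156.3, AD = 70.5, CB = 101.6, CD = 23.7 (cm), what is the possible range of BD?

85.8 < BD < 125.3

From triangle ABD: |156.3 − 70.5| < BD < 156.3 + 70.5, i.e. 85.8 < BD < 226.8.
From triangle CBD: 77.9 < BD < 125.3.
Both must hold, so BD lies in the intersection.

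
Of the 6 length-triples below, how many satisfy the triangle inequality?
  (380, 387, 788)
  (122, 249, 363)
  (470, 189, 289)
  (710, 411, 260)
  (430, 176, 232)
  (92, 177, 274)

(380,387,788): 380+387 ≤ 788 → not valid
(122,249,363): 122+249 > 363 → valid
(189,289,470): 189+289 > 470 → valid
(260,411,710): 260+411 ≤ 710 → not valid
(176,232,430): 176+232 ≤ 430 → not valid
(92,177,274): 92+177 ≤ 274 → not valid
2 of the 6 triples form a triangle.

2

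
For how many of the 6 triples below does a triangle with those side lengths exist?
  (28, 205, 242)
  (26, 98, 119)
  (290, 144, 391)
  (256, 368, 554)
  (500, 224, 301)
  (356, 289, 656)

(28,205,242): 28+205 ≤ 242 → not valid
(26,98,119): 26+98 > 119 → valid
(144,290,391): 144+290 > 391 → valid
(256,368,554): 256+368 > 554 → valid
(224,301,500): 224+301 > 500 → valid
(289,356,656): 289+356 ≤ 656 → not valid
4 of the 6 triples form a triangle.

4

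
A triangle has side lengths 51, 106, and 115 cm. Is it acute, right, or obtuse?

acute

Compare the square of the longest side to the sum of squares of the other two: 51² + 106² = 13837 > 13225 = 115².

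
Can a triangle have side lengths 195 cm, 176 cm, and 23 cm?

The longest side is 195, and the other two sum to 199.
Since 199 > 195, the triangle inequality holds.

Yes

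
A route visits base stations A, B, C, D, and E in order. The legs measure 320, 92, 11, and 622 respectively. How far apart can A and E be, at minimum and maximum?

The maximum is all hops collinear in one direction: 320 + 92 + 11 + 622 = 1045.
The longest hop is 622; the others sum to 423. Folding the others back against it leaves at least 622 − 423 = 199.

199 ≤ AE ≤ 1045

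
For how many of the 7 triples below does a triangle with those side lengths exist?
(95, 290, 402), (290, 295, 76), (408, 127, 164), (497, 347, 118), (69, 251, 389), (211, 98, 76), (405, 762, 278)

(95,290,402): 95+290 ≤ 402 → not valid
(76,290,295): 76+290 > 295 → valid
(127,164,408): 127+164 ≤ 408 → not valid
(118,347,497): 118+347 ≤ 497 → not valid
(69,251,389): 69+251 ≤ 389 → not valid
(76,98,211): 76+98 ≤ 211 → not valid
(278,405,762): 278+405 ≤ 762 → not valid
1 of the 7 triples forms a triangle.

1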